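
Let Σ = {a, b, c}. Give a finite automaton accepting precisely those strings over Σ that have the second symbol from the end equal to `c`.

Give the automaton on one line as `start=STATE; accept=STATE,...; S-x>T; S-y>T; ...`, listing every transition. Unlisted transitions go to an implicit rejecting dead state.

Because acceptance depends on a position counted from the end, the machine has to buffer the most recent 2 symbols. Make each state the string of the last up-to-2 symbols read; on input `x` shift the window left and append `x`. Accept when the buffered window has length 2 and begins with `c`.
          a    b    c  
>  q0     q1   q2   q3 
   q1     q4   q5   q6 
   q2     q7   q8   q9 
   q3    q10  q11  q12 
   q4     q4   q5   q6 
   q5     q7   q8   q9 
   q6    q10  q11  q12 
   q7     q4   q5   q6 
   q8     q7   q8   q9 
   q9    q10  q11  q12 
 * q10    q4   q5   q6 
 * q11    q7   q8   q9 
 * q12   q10  q11  q12 
(> = start, * = accepting)

start=q0; accept=q10,q11,q12; q0-a>q1; q0-b>q2; q0-c>q3; q1-a>q4; q1-b>q5; q1-c>q6; q2-a>q7; q2-b>q8; q2-c>q9; q3-a>q10; q3-b>q11; q3-c>q12; q4-a>q4; q4-b>q5; q4-c>q6; q5-a>q7; q5-b>q8; q5-c>q9; q6-a>q10; q6-b>q11; q6-c>q12; q7-a>q4; q7-b>q5; q7-c>q6; q8-a>q7; q8-b>q8; q8-c>q9; q9-a>q10; q9-b>q11; q9-c>q12; q10-a>q4; q10-b>q5; q10-c>q6; q11-a>q7; q11-b>q8; q11-c>q9; q12-a>q10; q12-b>q11; q12-c>q12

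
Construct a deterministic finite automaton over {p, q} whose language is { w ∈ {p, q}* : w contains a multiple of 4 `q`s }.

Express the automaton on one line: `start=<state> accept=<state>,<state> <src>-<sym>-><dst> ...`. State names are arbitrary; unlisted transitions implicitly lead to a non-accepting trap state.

start=s0 accept=s0 s0-p->s0 s0-q->s1 s1-p->s1 s1-q->s2 s2-p->s2 s2-q->s3 s3-p->s3 s3-q->s0

The only thing that matters is how many `q`s have appeared, reduced mod 4. Use one state per residue: s0 for 0, …, s3 for 3. Reading `q` moves to the next residue; anything else stays put. s0 is accepting.
With 4 states:
        p   q  
>* s0   s0  s1 
   s1   s1  s2 
   s2   s2  s3 
   s3   s3  s0 
(> = start, * = accepting)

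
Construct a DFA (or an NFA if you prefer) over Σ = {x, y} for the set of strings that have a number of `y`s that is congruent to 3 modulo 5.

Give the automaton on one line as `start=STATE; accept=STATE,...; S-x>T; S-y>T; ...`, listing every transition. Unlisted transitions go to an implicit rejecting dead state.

start=s0; accept=s3; s0-x>s0; s0-y>s1; s1-x>s1; s1-y>s2; s2-x>s2; s2-y>s3; s3-x>s3; s3-y>s4; s4-x>s4; s4-y>s0

Keep the running count of `y`s modulo 5: each `y` advances along the cycle s0 → s1 → s2 → s3 → s4 → s0 while other symbols loop. Accept at s3.
5 states suffice.
        x   y  
>  s0   s0  s1 
   s1   s1  s2 
   s2   s2  s3 
 * s3   s3  s4 
   s4   s4  s0 
(> = start, * = accepting)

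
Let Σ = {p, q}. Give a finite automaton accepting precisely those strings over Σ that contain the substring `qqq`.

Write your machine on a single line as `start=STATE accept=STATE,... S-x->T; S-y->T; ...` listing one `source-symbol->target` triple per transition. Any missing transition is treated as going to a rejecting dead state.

Track how much of `qqq` has been matched so far: state s0 is no progress, s3 is the absorbing accept state reached once `qqq` has occurred. Intermediate states record partial matches; on a mismatch, fall back to the longest reusable overlap.
        p   q  
>  s0   s0  s1 
   s1   s0  s2 
   s2   s0  s3 
 * s3   s3  s3 
(> = start, * = accepting)

start=s0; accept=s3; s0-p->s0; s0-q->s1; s1-p->s0; s1-q->s2; s2-p->s0; s2-q->s3; s3-p->s3; s3-q->s3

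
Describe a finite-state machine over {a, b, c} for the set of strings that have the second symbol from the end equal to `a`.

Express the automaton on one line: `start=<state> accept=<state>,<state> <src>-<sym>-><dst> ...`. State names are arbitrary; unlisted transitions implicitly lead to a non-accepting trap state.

start=S0 accept=S4,S5,S6 S0-a->S1 S0-b->S2 S0-c->S3 S1-a->S4 S1-b->S5 S1-c->S6 S2-a->S7 S2-b->S8 S2-c->S9 S3-a->S10 S3-b->S11 S3-c->S12 S4-a->S4 S4-b->S5 S4-c->S6 S5-a->S7 S5-b->S8 S5-c->S9 S6-a->S10 S6-b->S11 S6-c->S12 S7-a->S4 S7-b->S5 S7-c->S6 S8-a->S7 S8-b->S8 S8-c->S9 S9-a->S10 S9-b->S11 S9-c->S12 S10-a->S4 S10-b->S5 S10-c->S6 S11-a->S7 S11-b->S8 S11-c->S9 S12-a->S10 S12-b->S11 S12-c->S12

A DFA must remember the last 2 symbols (since which symbol is second-to-last isn't known until the input ends). Use one state per possible window of the last ≤2 symbols; accept from those whose window starts with `a`.
13 states suffice.
          a    b    c  
>  S0     S1   S2   S3 
   S1     S4   S5   S6 
   S2     S7   S8   S9 
   S3    S10  S11  S12 
 * S4     S4   S5   S6 
 * S5     S7   S8   S9 
 * S6    S10  S11  S12 
   S7     S4   S5   S6 
   S8     S7   S8   S9 
   S9    S10  S11  S12 
   S10    S4   S5   S6 
   S11    S7   S8   S9 
   S12   S10  S11  S12 
(> = start, * = accepting)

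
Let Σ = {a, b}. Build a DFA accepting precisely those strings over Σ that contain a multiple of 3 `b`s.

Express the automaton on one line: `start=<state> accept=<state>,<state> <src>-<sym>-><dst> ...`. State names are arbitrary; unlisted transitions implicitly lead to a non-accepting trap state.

Keep the running count of `b`s modulo 3: each `b` advances along the cycle q0 → q1 → q2 → q0 while other symbols loop. Accept at q0.
        a   b  
>* q0   q0  q1 
   q1   q1  q2 
   q2   q2  q0 
(> = start, * = accepting)

start=q0 accept=q0 q0-a->q0 q0-b->q1 q1-a->q1 q1-b->q2 q2-a->q2 q2-b->q0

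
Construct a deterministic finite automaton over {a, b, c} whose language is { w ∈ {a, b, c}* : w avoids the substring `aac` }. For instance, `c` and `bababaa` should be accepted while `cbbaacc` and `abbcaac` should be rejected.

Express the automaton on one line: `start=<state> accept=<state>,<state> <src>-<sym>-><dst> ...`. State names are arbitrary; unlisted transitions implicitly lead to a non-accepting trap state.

This is the complement of 'contains `aac`'. Use the same substring-matching states — q0 through q3 holding how much of `aac` has just been matched — but flip the accepting set: everything except the trap q3 accepts.
With 4 states:
        a   b   c  
>* q0   q1  q0  q0 
 * q1   q2  q0  q0 
 * q2   q2  q0  q3 
   q3   q3  q3  q3 
(> = start, * = accepting)

start=q0 accept=q0,q1,q2 q0-a->q1 q0-b->q0 q0-c->q0 q1-a->q2 q1-b->q0 q1-c->q0 q2-a->q2 q2-b->q0 q2-c->q3 q3-a->q3 q3-b->q3 q3-c->q3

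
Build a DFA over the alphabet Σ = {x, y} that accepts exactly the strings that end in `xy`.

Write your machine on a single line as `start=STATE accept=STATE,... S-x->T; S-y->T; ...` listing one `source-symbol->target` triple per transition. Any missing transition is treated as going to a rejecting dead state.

Remember how much of `xy` the current input suffix matches. State S0 means no match yet; S1 means the last symbol is `x`; S2 means the last 2 symbols are `xy`. Only S2 accepts. On a mismatch, fall back to the longest proper suffix that is still a prefix of `xy`.
3 states suffice.
        x   y  
>  S0   S1  S0 
   S1   S1  S2 
 * S2   S1  S0 
(> = start, * = accepting)

start=S0; accept=S2; S0-x->S1; S0-y->S0; S1-x->S1; S1-y->S2; S2-x->S1; S2-y->S0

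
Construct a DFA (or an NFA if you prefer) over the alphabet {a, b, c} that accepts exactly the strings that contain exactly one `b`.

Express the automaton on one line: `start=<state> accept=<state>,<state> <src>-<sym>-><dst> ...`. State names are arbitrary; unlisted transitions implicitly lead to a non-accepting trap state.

Count `b`s, saturating at 2: state q0 means no `b` yet, q1 means one `b` seen, q2 means more than one. Each `b` increments (capped at q2); other symbols loop. Accept from {q1}.
        a   b   c  
>  q0   q0  q1  q0 
 * q1   q1  q2  q1 
   q2   q2  q2  q2 
(> = start, * = accepting)

start=q0 accept=q1 q0-a->q0 q0-b->q1 q0-c->q0 q1-a->q1 q1-b->q2 q1-c->q1 q2-a->q2 q2-b->q2 q2-c->q2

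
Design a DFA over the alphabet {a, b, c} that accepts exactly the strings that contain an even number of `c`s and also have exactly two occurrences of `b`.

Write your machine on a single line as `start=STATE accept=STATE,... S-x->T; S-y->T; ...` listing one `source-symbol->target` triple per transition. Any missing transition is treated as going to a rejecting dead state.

start=S0; accept=S3; S0-a->S0; S0-b->S1; S0-c->S2; S1-a->S1; S1-b->S3; S1-c->S4; S2-a->S2; S2-b->S4; S2-c->S0; S3-a->S3; S3-b->S5; S3-c->S6; S4-a->S4; S4-b->S6; S4-c->S1; S5-a->S5; S5-b->S5; S5-c->S7; S6-a->S6; S6-b->S7; S6-c->S3; S7-a->S7; S7-b->S7; S7-c->S5

Run two small machines in parallel and take their product. The first has 2 states tracking the count of `c`s modulo 2; the second has 4 states tracking the count of `b`s, saturating at 3. A product state is a pair (one from each), accepting exactly when both do.
With 8 states:
        a   b   c  
>  S0   S0  S1  S2 
   S1   S1  S3  S4 
   S2   S2  S4  S0 
 * S3   S3  S5  S6 
   S4   S4  S6  S1 
   S5   S5  S5  S7 
   S6   S6  S7  S3 
   S7   S7  S7  S5 
(> = start, * = accepting)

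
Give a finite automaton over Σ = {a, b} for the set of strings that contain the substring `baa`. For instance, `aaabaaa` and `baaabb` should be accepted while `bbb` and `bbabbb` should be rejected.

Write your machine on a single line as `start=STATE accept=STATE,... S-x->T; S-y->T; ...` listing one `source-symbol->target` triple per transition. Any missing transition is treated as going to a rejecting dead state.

States q0..q2 record the length of the longest prefix of `baa` that matches the current input suffix. Reaching q3 means `baa` has been seen, and we stay there forever. Accept from q3.
A 4-state machine:
        a   b  
>  q0   q0  q1 
   q1   q2  q1 
   q2   q3  q1 
 * q3   q3  q3 
(> = start, * = accepting)

start=q0; accept=q3; q0-a->q0; q0-b->q1; q1-a->q2; q1-b->q1; q2-a->q3; q2-b->q1; q3-a->q3; q3-b->q3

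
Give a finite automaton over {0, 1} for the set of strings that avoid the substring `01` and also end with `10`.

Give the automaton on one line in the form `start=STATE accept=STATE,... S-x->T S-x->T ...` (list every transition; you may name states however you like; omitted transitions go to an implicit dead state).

Handle the two conditions separately and then intersect. One (3 states) tracks partial matches of the forbidden pattern `01`; the other (3 states) tracks how much of the suffix `10` has currently been matched. Each combined state is a pair, one component from each; accept when both components accept. After merging equivalent states the machine shrinks.
With 4 states:
       0  1 
>  A   B  C 
   B   B  B 
   C   D  C 
 * D   B  B 
(> = start, * = accepting)

start=A accept=D A-0->B A-1->C B-0->B B-1->B C-0->D C-1->C D-0->B D-1->B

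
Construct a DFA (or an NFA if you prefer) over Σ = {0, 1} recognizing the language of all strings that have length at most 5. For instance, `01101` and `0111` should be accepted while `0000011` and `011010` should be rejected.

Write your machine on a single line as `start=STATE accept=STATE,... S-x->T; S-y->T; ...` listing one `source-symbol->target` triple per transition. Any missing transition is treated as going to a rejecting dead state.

We only need to distinguish lengths 0, 1, …, 5, and '>5'. Chain A → B → C → D → E → F → G on every symbol, with G looping. Accepting states: {A, B, C, D, E, F}.
With 7 states:
       0  1 
>* A   B  B 
 * B   C  C 
 * C   D  D 
 * D   E  E 
 * E   F  F 
 * F   G  G 
   G   G  G 
(> = start, * = accepting)

start=A; accept=A,B,C,D,E,F; A-0->B; A-1->B; B-0->C; B-1->C; C-0->D; C-1->D; D-0->E; D-1->E; E-0->F; E-1->F; F-0->G; F-1->G; G-0->G; G-1->G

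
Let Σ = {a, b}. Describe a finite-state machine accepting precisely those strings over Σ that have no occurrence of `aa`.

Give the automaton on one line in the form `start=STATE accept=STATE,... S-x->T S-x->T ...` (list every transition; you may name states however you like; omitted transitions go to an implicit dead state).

Track partial matches of the forbidden pattern `aa`. State q2 is a dead state reached once `aa` has occurred; every other state accepts. q0 means no part of `aa` is currently matched.
        a   b  
>* q0   q1  q0 
 * q1   q2  q0 
   q2   q2  q2 
(> = start, * = accepting)

start=q0 accept=q0,q1 q0-a->q1 q0-b->q0 q1-a->q2 q1-b->q0 q2-a->q2 q2-b->q2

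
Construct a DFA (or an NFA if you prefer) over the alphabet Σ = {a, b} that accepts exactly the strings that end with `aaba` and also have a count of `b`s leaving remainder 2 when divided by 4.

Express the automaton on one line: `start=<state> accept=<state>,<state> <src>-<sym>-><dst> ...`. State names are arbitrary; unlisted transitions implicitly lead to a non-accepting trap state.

start=q0 accept=q14 q0-a->q1 q0-b->q2 q1-a->q3 q1-b->q2 q2-a->q4 q2-b->q5 q3-a->q3 q3-b->q6 q4-a->q7 q4-b->q5 q5-a->q8 q5-b->q9 q6-a->q10 q6-b->q5 q7-a->q7 q7-b->q11 q8-a->q12 q8-b->q9 q9-a->q13 q9-b->q0 q10-a->q7 q10-b->q5 q11-a->q14 q11-b->q9 q12-a->q12 q12-b->q15 q13-a->q16 q13-b->q0 q14-a->q12 q14-b->q9 q15-a->q17 q15-b->q0 q16-a->q16 q16-b->q18 q17-a->q16 q17-b->q0 q18-a->q19 q18-b->q2 q19-a->q3 q19-b->q2

Build one automaton per condition and run them in lockstep. The first has 5 states tracking how much of the suffix `aaba` has currently been matched; the second has 4 states tracking the count of `b`s modulo 4. A product state is a pair (one from each), accepting exactly when both do.
A 20-state machine:
          a    b  
>  q0     q1   q2 
   q1     q3   q2 
   q2     q4   q5 
   q3     q3   q6 
   q4     q7   q5 
   q5     q8   q9 
   q6    q10   q5 
   q7     q7  q11 
   q8    q12   q9 
   q9    q13   q0 
   q10    q7   q5 
   q11   q14   q9 
   q12   q12  q15 
   q13   q16   q0 
 * q14   q12   q9 
   q15   q17   q0 
   q16   q16  q18 
   q17   q16   q0 
   q18   q19   q2 
   q19    q3   q2 
(> = start, * = accepting)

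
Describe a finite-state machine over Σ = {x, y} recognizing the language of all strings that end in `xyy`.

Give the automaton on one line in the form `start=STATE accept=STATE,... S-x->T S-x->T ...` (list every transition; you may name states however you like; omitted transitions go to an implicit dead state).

Remember how much of `xyy` the current input suffix matches. State q0 means no match yet; q1 means the last symbol is `x`; q2 means the last 2 symbols are `xy`; q3 means the last 3 symbols are `xyy`. Only q3 accepts. On a mismatch, fall back to the longest proper suffix that is still a prefix of `xyy`.
A 4-state machine:
        x   y  
>  q0   q1  q0 
   q1   q1  q2 
   q2   q1  q3 
 * q3   q1  q0 
(> = start, * = accepting)

start=q0 accept=q3 q0-x->q1 q0-y->q0 q1-x->q1 q1-y->q2 q2-x->q1 q2-y->q3 q3-x->q1 q3-y->q0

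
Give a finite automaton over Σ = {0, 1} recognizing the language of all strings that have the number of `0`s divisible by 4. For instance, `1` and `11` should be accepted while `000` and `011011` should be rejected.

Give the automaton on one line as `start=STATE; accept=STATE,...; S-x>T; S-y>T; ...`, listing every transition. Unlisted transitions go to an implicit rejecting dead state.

Keep the running count of `0`s modulo 4: each `0` advances along the cycle q0 → q1 → q2 → q3 → q0 while other symbols loop. Accept at q0.
A 4-state machine:
        0   1  
>* q0   q1  q0 
   q1   q2  q1 
   q2   q3  q2 
   q3   q0  q3 
(> = start, * = accepting)

start=q0; accept=q0; q0-0>q1; q0-1>q0; q1-0>q2; q1-1>q1; q2-0>q3; q2-1>q2; q3-0>q0; q3-1>q3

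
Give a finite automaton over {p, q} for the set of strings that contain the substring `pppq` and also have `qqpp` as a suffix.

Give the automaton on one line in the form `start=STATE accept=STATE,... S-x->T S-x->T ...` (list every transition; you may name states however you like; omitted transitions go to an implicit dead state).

Build one automaton per condition and run them in lockstep. One (5 states) tracks whether and how much of `pppq` has been seen; the other (5 states) tracks how much of the suffix `qqpp` has currently been matched. Each combined state is a pair, one component from each; accept when both components accept. Equivalent product states are then merged.
        p   q  
>  s0   s1  s0 
   s1   s2  s0 
   s2   s3  s0 
   s3   s3  s4 
   s4   s3  s5 
   s5   s6  s5 
   s6   s7  s4 
 * s7   s3  s4 
(> = start, * = accepting)

start=s0 accept=s7 s0-p->s1 s0-q->s0 s1-p->s2 s1-q->s0 s2-p->s3 s2-q->s0 s3-p->s3 s3-q->s4 s4-p->s3 s4-q->s5 s5-p->s6 s5-q->s5 s6-p->s7 s6-q->s4 s7-p->s3 s7-q->s4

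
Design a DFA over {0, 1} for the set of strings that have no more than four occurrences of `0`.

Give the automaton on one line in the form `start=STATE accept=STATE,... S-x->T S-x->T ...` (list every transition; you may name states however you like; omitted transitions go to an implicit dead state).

Count `0`s, saturating at 5: states S0 through S4 mean 0 through 4 `0`s seen; S5 means more than 4. Each `0` increments (capped at S5); other symbols loop. Accept from {S0, S1, S2, S3, S4}.
        0   1  
>* S0   S1  S0 
 * S1   S2  S1 
 * S2   S3  S2 
 * S3   S4  S3 
 * S4   S5  S4 
   S5   S5  S5 
(> = start, * = accepting)

start=S0 accept=S0,S1,S2,S3,S4 S0-0->S1 S0-1->S0 S1-0->S2 S1-1->S1 S2-0->S3 S2-1->S2 S3-0->S4 S3-1->S3 S4-0->S5 S4-1->S4 S5-0->S5 S5-1->S5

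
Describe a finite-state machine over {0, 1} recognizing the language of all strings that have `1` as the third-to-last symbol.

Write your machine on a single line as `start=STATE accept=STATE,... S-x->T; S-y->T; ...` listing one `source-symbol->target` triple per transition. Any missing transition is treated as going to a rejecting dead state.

start=A; accept=L,M,N,O; A-0->B; A-1->C; B-0->D; B-1->E; C-0->F; C-1->G; D-0->H; D-1->I; E-0->J; E-1->K; F-0->L; F-1->M; G-0->N; G-1->O; H-0->H; H-1->I; I-0->J; I-1->K; J-0->L; J-1->M; K-0->N; K-1->O; L-0->H; L-1->I; M-0->J; M-1->K; N-0->L; N-1->M; O-0->N; O-1->O

A DFA must remember the last 3 symbols (since which symbol is third-to-last isn't known until the input ends). Use one state per possible window of the last ≤3 symbols; accept from those whose window starts with `1`.
With 15 states:
       0  1 
>  A   B  C 
   B   D  E 
   C   F  G 
   D   H  I 
   E   J  K 
   F   L  M 
   G   N  O 
   H   H  I 
   I   J  K 
   J   L  M 
   K   N  O 
 * L   H  I 
 * M   J  K 
 * N   L  M 
 * O   N  O 
(> = start, * = accepting)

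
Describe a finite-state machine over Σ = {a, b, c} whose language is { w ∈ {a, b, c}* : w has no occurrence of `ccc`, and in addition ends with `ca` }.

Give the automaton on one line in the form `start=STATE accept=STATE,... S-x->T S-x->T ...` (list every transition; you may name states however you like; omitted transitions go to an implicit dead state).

Run two small machines in parallel and take their product. One (4 states) tracks partial matches of the forbidden pattern `ccc`; the other (3 states) tracks how much of the suffix `ca` has currently been matched. Each combined state is a pair, one component from each; accept when both components accept.
        a   b   c  
>  s0   s0  s0  s1 
   s1   s2  s0  s3 
 * s2   s0  s0  s1 
   s3   s2  s0  s4 
   s4   s5  s6  s4 
   s5   s6  s6  s4 
   s6   s6  s6  s4 
(> = start, * = accepting)

start=s0 accept=s2 s0-a->s0 s0-b->s0 s0-c->s1 s1-a->s2 s1-b->s0 s1-c->s3 s2-a->s0 s2-b->s0 s2-c->s1 s3-a->s2 s3-b->s0 s3-c->s4 s4-a->s5 s4-b->s6 s4-c->s4 s5-a->s6 s5-b->s6 s5-c->s4 s6-a->s6 s6-b->s6 s6-c->s4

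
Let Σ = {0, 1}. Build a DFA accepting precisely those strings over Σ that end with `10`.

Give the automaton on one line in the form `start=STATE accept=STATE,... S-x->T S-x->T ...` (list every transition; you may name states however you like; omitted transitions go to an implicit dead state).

start=q0 accept=q2 q0-0->q0 q0-1->q1 q1-0->q2 q1-1->q1 q2-0->q0 q2-1->q1

Remember how much of `10` the current input suffix matches. State q0 means no match yet; q1 means the last symbol is `1`; q2 means the last 2 symbols are `10`. Only q2 accepts. On a mismatch, fall back to the longest proper suffix that is still a prefix of `10`.
With 3 states:
        0   1  
>  q0   q0  q1 
   q1   q2  q1 
 * q2   q0  q1 
(> = start, * = accepting)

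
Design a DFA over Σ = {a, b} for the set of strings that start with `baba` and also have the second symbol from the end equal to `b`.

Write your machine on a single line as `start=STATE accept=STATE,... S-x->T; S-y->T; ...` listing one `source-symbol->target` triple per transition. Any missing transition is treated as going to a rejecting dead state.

start=q0; accept=q5,q8; q0-a->q1; q0-b->q2; q1-a->q1; q1-b->q1; q2-a->q3; q2-b->q1; q3-a->q1; q3-b->q4; q4-a->q5; q4-b->q1; q5-a->q6; q5-b->q7; q6-a->q6; q6-b->q7; q7-a->q5; q7-b->q8; q8-a->q5; q8-b->q8

Handle the two conditions separately and then intersect. The first has 6 states tracking whether the input so far still matches the prefix `baba`; the second has 7 states tracking the last 2 symbols read. A product state is a pair (one from each), accepting exactly when both do. Minimizing collapses redundant product states.
A 9-state machine:
        a   b  
>  q0   q1  q2 
   q1   q1  q1 
   q2   q3  q1 
   q3   q1  q4 
   q4   q5  q1 
 * q5   q6  q7 
   q6   q6  q7 
   q7   q5  q8 
 * q8   q5  q8 
(> = start, * = accepting)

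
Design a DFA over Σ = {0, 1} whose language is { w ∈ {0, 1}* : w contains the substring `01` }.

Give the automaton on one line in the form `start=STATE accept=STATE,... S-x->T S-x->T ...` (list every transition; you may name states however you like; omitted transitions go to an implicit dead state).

start=s0 accept=s2 s0-0->s1 s0-1->s0 s1-0->s1 s1-1->s2 s2-0->s2 s2-1->s2

Track how much of `01` has been matched so far: state s0 is no progress, s2 is the absorbing accept state reached once `01` has occurred. Intermediate states record partial matches; on a mismatch, fall back to the longest reusable overlap.
3 states suffice.
        0   1  
>  s0   s1  s0 
   s1   s1  s2 
 * s2   s2  s2 
(> = start, * = accepting)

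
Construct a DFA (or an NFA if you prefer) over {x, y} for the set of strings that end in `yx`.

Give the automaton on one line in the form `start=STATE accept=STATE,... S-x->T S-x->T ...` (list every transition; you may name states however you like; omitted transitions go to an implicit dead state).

Let each state record the length of the longest suffix of the input read so far that is also a prefix of `yx`. q1 means the last symbol is `y`; q2 means the last 2 symbols are `yx`. Accept only at q2, where the string currently ends in `yx`.
3 states suffice.
        x   y  
>  q0   q0  q1 
   q1   q2  q1 
 * q2   q0  q1 
(> = start, * = accepting)

start=q0 accept=q2 q0-x->q0 q0-y->q1 q1-x->q2 q1-y->q1 q2-x->q0 q2-y->q1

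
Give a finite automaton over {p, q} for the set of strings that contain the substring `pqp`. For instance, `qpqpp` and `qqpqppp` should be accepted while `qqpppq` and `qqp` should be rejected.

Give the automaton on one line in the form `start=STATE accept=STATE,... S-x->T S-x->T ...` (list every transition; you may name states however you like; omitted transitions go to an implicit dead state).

start=A accept=D A-p->B A-q->A B-p->B B-q->C C-p->D C-q->A D-p->D D-q->D

States A..C record the length of the longest prefix of `pqp` that matches the current input suffix. Reaching D means `pqp` has been seen, and we stay there forever. Accept from D.
       p  q 
>  A   B  A 
   B   B  C 
   C   D  A 
 * D   D  D 
(> = start, * = accepting)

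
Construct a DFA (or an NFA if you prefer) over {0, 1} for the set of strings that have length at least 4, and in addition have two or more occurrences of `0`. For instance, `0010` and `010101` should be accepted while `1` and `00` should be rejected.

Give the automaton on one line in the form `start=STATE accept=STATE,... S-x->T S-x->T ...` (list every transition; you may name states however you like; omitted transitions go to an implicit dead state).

Handle the two conditions separately and then intersect. One (6 states) tracks the input length, saturating at 5; the other (4 states) tracks the count of `0`s, saturating at 3. Each combined state is a pair, one component from each; accept when both components accept.
          0    1  
>  S0     S1   S2 
   S1     S3   S4 
   S2     S4   S5 
   S3     S6   S7 
   S4     S7   S8 
   S5     S8   S9 
   S6    S10  S10 
   S7    S10  S11 
   S8    S11  S12 
   S9    S12  S13 
 * S10   S14  S14 
 * S11   S14  S15 
   S12   S15  S16 
   S13   S16  S17 
 * S14   S14  S14 
 * S15   S14  S15 
   S16   S15  S16 
   S17   S16  S17 
(> = start, * = accepting)

start=S0 accept=S10,S11,S14,S15 S0-0->S1 S0-1->S2 S1-0->S3 S1-1->S4 S2-0->S4 S2-1->S5 S3-0->S6 S3-1->S7 S4-0->S7 S4-1->S8 S5-0->S8 S5-1->S9 S6-0->S10 S6-1->S10 S7-0->S10 S7-1->S11 S8-0->S11 S8-1->S12 S9-0->S12 S9-1->S13 S10-0->S14 S10-1->S14 S11-0->S14 S11-1->S15 S12-0->S15 S12-1->S16 S13-0->S16 S13-1->S17 S14-0->S14 S14-1->S14 S15-0->S14 S15-1->S15 S16-0->S15 S16-1->S16 S17-0->S16 S17-1->S17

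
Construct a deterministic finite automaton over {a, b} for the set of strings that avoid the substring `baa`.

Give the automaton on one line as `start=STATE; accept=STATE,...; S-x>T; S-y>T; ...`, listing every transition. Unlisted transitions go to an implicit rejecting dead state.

Track partial matches of the forbidden pattern `baa`. State q3 is a dead state reached once `baa` has occurred; every other state accepts. q0 means no part of `baa` is currently matched.
4 states suffice.
        a   b  
>* q0   q0  q1 
 * q1   q2  q1 
 * q2   q3  q1 
   q3   q3  q3 
(> = start, * = accepting)

start=q0; accept=q0,q1,q2; q0-a>q0; q0-b>q1; q1-a>q2; q1-b>q1; q2-a>q3; q2-b>q1; q3-a>q3; q3-b>q3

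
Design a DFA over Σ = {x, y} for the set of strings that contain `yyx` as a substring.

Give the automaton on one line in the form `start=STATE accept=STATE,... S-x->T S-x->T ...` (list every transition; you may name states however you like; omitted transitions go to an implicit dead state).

start=A accept=D A-x->A A-y->B B-x->A B-y->C C-x->D C-y->C D-x->D D-y->D

Track how much of `yyx` has been matched so far: state A is no progress, D is the absorbing accept state reached once `yyx` has occurred. Intermediate states record partial matches; on a mismatch, fall back to the longest reusable overlap.
4 states suffice.
       x  y 
>  A   A  B 
   B   A  C 
   C   D  C 
 * D   D  D 
(> = start, * = accepting)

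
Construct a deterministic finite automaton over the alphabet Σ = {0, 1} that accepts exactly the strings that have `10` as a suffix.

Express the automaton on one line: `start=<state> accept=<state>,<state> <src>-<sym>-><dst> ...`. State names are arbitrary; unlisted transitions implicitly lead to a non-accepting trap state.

start=S0 accept=S2 S0-0->S0 S0-1->S1 S1-0->S2 S1-1->S1 S2-0->S0 S2-1->S1

Remember how much of `10` the current input suffix matches. State S0 means no match yet; S1 means the last symbol is `1`; S2 means the last 2 symbols are `10`. Only S2 accepts. On a mismatch, fall back to the longest proper suffix that is still a prefix of `10`.
3 states suffice.
        0   1  
>  S0   S0  S1 
   S1   S2  S1 
 * S2   S0  S1 
(> = start, * = accepting)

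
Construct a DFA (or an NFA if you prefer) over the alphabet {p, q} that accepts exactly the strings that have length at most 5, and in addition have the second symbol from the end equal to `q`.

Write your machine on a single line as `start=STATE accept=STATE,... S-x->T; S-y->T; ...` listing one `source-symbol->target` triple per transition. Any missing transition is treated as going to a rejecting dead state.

Run two small machines in parallel and take their product. The first has 7 states tracking the input length, saturating at 6; the second has 7 states tracking the last 2 symbols read. A product state is a pair (one from each), accepting exactly when both do. Equivalent product states are then merged.
15 states suffice.
          p    q  
>  s0     s1   s2 
   s1     s3   s4 
   s2     s5   s6 
   s3     s7   s8 
   s4     s9  s10 
 * s5     s7   s8 
 * s6     s9  s10 
   s7    s11  s12 
   s8    s13  s14 
 * s9    s11  s12 
 * s10   s13  s14 
   s11   s11  s11 
   s12   s13  s13 
 * s13   s11  s11 
 * s14   s13  s13 
(> = start, * = accepting)

start=s0; accept=s5,s6,s9,s10,s13,s14; s0-p->s1; s0-q->s2; s1-p->s3; s1-q->s4; s2-p->s5; s2-q->s6; s3-p->s7; s3-q->s8; s4-p->s9; s4-q->s10; s5-p->s7; s5-q->s8; s6-p->s9; s6-q->s10; s7-p->s11; s7-q->s12; s8-p->s13; s8-q->s14; s9-p->s11; s9-q->s12; s10-p->s13; s10-q->s14; s11-p->s11; s11-q->s11; s12-p->s13; s12-q->s13; s13-p->s11; s13-q->s11; s14-p->s13; s14-q->s13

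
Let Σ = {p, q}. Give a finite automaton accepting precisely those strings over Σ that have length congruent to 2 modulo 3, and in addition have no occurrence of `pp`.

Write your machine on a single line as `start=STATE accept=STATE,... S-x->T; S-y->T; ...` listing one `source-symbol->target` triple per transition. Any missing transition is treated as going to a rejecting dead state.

Build one automaton per condition and run them in lockstep. One (3 states) tracks the input length modulo 3; the other (3 states) tracks partial matches of the forbidden pattern `pp`. Each combined state is a pair, one component from each; accept when both components accept. Minimizing collapses redundant product states.
With 7 states:
        p   q  
>  s0   s1  s2 
   s1   s3  s4 
   s2   s5  s4 
   s3   s3  s3 
 * s4   s6  s0 
 * s5   s3  s0 
   s6   s3  s2 
(> = start, * = accepting)

start=s0; accept=s4,s5; s0-p->s1; s0-q->s2; s1-p->s3; s1-q->s4; s2-p->s5; s2-q->s4; s3-p->s3; s3-q->s3; s4-p->s6; s4-q->s0; s5-p->s3; s5-q->s0; s6-p->s3; s6-q->s2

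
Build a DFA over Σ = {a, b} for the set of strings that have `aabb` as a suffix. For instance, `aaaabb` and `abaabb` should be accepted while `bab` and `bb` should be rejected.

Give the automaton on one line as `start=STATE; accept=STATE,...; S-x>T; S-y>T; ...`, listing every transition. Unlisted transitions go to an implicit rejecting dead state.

start=q0; accept=q4; q0-a>q1; q0-b>q0; q1-a>q2; q1-b>q0; q2-a>q2; q2-b>q3; q3-a>q1; q3-b>q4; q4-a>q1; q4-b>q0

Remember how much of `aabb` the current input suffix matches. State q0 means no match yet; q1 means the last symbol is `a`; q2 means the last 2 symbols are `aa`; q3 means the last 3 symbols are `aab`; q4 means the last 4 symbols are `aabb`. Only q4 accepts. On a mismatch, fall back to the longest proper suffix that is still a prefix of `aabb`.
With 5 states:
        a   b  
>  q0   q1  q0 
   q1   q2  q0 
   q2   q2  q3 
   q3   q1  q4 
 * q4   q1  q0 
(> = start, * = accepting)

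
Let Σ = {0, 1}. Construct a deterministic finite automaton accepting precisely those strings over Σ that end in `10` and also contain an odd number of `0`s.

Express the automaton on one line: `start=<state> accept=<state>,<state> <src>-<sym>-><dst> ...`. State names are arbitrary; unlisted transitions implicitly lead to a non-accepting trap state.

start=s0 accept=s4 s0-0->s1 s0-1->s2 s1-0->s0 s1-1->s3 s2-0->s4 s2-1->s2 s3-0->s5 s3-1->s3 s4-0->s0 s4-1->s3 s5-0->s1 s5-1->s2

Run two small machines in parallel and take their product. The first has 3 states tracking how much of the suffix `10` has currently been matched; the second has 2 states tracking the count of `0`s modulo 2. A product state is a pair (one from each), accepting exactly when both do.
        0   1  
>  s0   s1  s2 
   s1   s0  s3 
   s2   s4  s2 
   s3   s5  s3 
 * s4   s0  s3 
   s5   s1  s2 
(> = start, * = accepting)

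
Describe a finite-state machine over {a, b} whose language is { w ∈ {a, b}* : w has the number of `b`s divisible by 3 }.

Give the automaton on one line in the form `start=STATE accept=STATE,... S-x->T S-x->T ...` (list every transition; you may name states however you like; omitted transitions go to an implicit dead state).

start=q0 accept=q0 q0-a->q0 q0-b->q1 q1-a->q1 q1-b->q2 q2-a->q2 q2-b->q0

The only thing that matters is how many `b`s have appeared, reduced mod 3. Use one state per residue: q0 for 0, …, q2 for 2. Reading `b` moves to the next residue; anything else stays put. q0 is accepting.
3 states suffice.
        a   b  
>* q0   q0  q1 
   q1   q1  q2 
   q2   q2  q0 
(> = start, * = accepting)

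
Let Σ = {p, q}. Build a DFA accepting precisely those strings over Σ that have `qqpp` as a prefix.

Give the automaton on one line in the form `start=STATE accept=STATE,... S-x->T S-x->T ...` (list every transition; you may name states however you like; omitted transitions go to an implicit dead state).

Walk along `qqpp` while the input agrees: from A take `q` to B, and so on. Any deviation drops to the rejecting sink F. Once E is reached the prefix is confirmed and every continuation is accepted.
6 states suffice.
       p  q 
>  A   F  B 
   B   F  C 
   C   D  F 
   D   E  F 
 * E   E  E 
   F   F  F 
(> = start, * = accepting)

start=A accept=E A-p->F A-q->B B-p->F B-q->C C-p->D C-q->F D-p->E D-q->F E-p->E E-q->E F-p->F F-q->F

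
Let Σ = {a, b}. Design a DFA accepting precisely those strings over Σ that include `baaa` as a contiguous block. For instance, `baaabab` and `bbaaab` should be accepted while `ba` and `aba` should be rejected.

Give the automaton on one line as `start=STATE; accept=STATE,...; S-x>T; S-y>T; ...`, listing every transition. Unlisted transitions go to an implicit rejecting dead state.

start=q0; accept=q4; q0-a>q0; q0-b>q1; q1-a>q2; q1-b>q1; q2-a>q3; q2-b>q1; q3-a>q4; q3-b>q1; q4-a>q4; q4-b>q4

States q0..q3 record the length of the longest prefix of `baaa` that matches the current input suffix. Reaching q4 means `baaa` has been seen, and we stay there forever. Accept from q4.
A 5-state machine:
        a   b  
>  q0   q0  q1 
   q1   q2  q1 
   q2   q3  q1 
   q3   q4  q1 
 * q4   q4  q4 
(> = start, * = accepting)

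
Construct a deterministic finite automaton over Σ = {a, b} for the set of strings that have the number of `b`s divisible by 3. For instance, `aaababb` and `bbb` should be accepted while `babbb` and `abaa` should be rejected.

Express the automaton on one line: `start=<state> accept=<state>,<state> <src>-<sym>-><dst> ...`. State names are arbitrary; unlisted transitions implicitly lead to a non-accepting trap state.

Keep the running count of `b`s modulo 3: each `b` advances along the cycle q0 → q1 → q2 → q0 while other symbols loop. Accept at q0.
A 3-state machine:
        a   b  
>* q0   q0  q1 
   q1   q1  q2 
   q2   q2  q0 
(> = start, * = accepting)

start=q0 accept=q0 q0-a->q0 q0-b->q1 q1-a->q1 q1-b->q2 q2-a->q2 q2-b->q0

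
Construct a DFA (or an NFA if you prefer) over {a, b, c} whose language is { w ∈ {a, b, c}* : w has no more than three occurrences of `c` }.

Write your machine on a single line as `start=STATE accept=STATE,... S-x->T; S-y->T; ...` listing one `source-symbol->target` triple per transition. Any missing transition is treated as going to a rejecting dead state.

start=q0; accept=q0,q1,q2,q3; q0-a->q0; q0-b->q0; q0-c->q1; q1-a->q1; q1-b->q1; q1-c->q2; q2-a->q2; q2-b->q2; q2-c->q3; q3-a->q3; q3-b->q3; q3-c->q4; q4-a->q4; q4-b->q4; q4-c->q4

Only the number of `c`s matters, and only up to 4. Make a chain q0 → q1 → q2 → q3 → q4 advanced by each `c` (with q4 absorbing); every other symbol self-loops. The accepting set is {q0, q1, q2, q3}.
With 5 states:
        a   b   c  
>* q0   q0  q0  q1 
 * q1   q1  q1  q2 
 * q2   q2  q2  q3 
 * q3   q3  q3  q4 
   q4   q4  q4  q4 
(> = start, * = accepting)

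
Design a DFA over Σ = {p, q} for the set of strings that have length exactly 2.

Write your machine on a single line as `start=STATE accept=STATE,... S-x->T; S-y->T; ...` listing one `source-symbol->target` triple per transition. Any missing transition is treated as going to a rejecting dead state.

start=A; accept=C; A-p->B; A-q->B; B-p->C; B-q->C; C-p->D; C-q->D; D-p->D; D-q->D

We only need to distinguish lengths 0, 1, …, 2, and '>2'. Chain A → B → C → D on every symbol, with D looping. Accepting states: {C}.
       p  q 
>  A   B  B 
   B   C  C 
 * C   D  D 
   D   D  D 
(> = start, * = accepting)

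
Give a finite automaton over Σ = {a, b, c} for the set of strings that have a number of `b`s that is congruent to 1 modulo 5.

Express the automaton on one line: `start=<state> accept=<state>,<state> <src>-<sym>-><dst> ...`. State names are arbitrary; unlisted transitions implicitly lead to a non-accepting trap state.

start=q0 accept=q1 q0-a->q0 q0-b->q1 q0-c->q0 q1-a->q1 q1-b->q2 q1-c->q1 q2-a->q2 q2-b->q3 q2-c->q2 q3-a->q3 q3-b->q4 q3-c->q3 q4-a->q4 q4-b->q0 q4-c->q4

The only thing that matters is how many `b`s have appeared, reduced mod 5. Use one state per residue: q0 for 0, …, q4 for 4. Reading `b` moves to the next residue; anything else stays put. q1 is accepting.
With 5 states:
        a   b   c  
>  q0   q0  q1  q0 
 * q1   q1  q2  q1 
   q2   q2  q3  q2 
   q3   q3  q4  q3 
   q4   q4  q0  q4 
(> = start, * = accepting)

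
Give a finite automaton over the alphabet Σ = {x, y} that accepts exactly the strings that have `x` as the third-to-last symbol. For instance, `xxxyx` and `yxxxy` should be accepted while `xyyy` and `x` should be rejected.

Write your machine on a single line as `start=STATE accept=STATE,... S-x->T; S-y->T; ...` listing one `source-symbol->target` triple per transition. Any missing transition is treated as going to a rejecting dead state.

A DFA must remember the last 3 symbols (since which symbol is third-to-last isn't known until the input ends). Use one state per possible window of the last ≤3 symbols; accept from those whose window starts with `x`.
A 15-state machine:
       x  y 
>  A   B  C 
   B   D  E 
   C   F  G 
   D   H  I 
   E   J  K 
   F   L  M 
   G   N  O 
 * H   H  I 
 * I   J  K 
 * J   L  M 
 * K   N  O 
   L   H  I 
   M   J  K 
   N   L  M 
   O   N  O 
(> = start, * = accepting)

start=A; accept=H,I,J,K; A-x->B; A-y->C; B-x->D; B-y->E; C-x->F; C-y->G; D-x->H; D-y->I; E-x->J; E-y->K; F-x->L; F-y->M; G-x->N; G-y->O; H-x->H; H-y->I; I-x->J; I-y->K; J-x->L; J-y->M; K-x->N; K-y->O; L-x->H; L-y->I; M-x->J; M-y->K; N-x->L; N-y->M; O-x->N; O-y->O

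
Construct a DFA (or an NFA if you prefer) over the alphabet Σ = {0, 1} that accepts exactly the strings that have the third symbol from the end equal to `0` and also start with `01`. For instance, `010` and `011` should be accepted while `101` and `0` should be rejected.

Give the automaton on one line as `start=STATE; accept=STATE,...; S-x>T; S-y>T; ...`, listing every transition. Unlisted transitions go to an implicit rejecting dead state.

start=q0; accept=q9,q10,q21,q22; q0-0>q1; q0-1>q2; q1-0>q3; q1-1>q4; q2-0>q5; q2-1>q6; q3-0>q7; q3-1>q8; q4-0>q9; q4-1>q10; q5-0>q11; q5-1>q12; q6-0>q13; q6-1>q14; q7-0>q7; q7-1>q8; q8-0>q15; q8-1>q16; q9-0>q17; q9-1>q18; q10-0>q19; q10-1>q20; q11-0>q7; q11-1>q8; q12-0>q15; q12-1>q16; q13-0>q11; q13-1>q12; q14-0>q13; q14-1>q14; q15-0>q11; q15-1>q12; q16-0>q13; q16-1>q14; q17-0>q21; q17-1>q22; q18-0>q9; q18-1>q10; q19-0>q17; q19-1>q18; q20-0>q19; q20-1>q20; q21-0>q21; q21-1>q22; q22-0>q9; q22-1>q10

Handle the two conditions separately and then intersect. One (15 states) tracks the last 3 symbols read; the other (4 states) tracks whether the input so far still matches the prefix `01`. Each combined state is a pair, one component from each; accept when both components accept.
A 23-state machine:
          0    1  
>  q0     q1   q2 
   q1     q3   q4 
   q2     q5   q6 
   q3     q7   q8 
   q4     q9  q10 
   q5    q11  q12 
   q6    q13  q14 
   q7     q7   q8 
   q8    q15  q16 
 * q9    q17  q18 
 * q10   q19  q20 
   q11    q7   q8 
   q12   q15  q16 
   q13   q11  q12 
   q14   q13  q14 
   q15   q11  q12 
   q16   q13  q14 
   q17   q21  q22 
   q18    q9  q10 
   q19   q17  q18 
   q20   q19  q20 
 * q21   q21  q22 
 * q22    q9  q10 
(> = start, * = accepting)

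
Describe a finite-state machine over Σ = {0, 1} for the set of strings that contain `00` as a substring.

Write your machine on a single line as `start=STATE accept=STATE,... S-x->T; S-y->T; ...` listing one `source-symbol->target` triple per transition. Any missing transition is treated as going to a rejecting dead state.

start=s0; accept=s2; s0-0->s1; s0-1->s0; s1-0->s2; s1-1->s0; s2-0->s2; s2-1->s2

States s0..s1 record the length of the longest prefix of `00` that matches the current input suffix. Reaching s2 means `00` has been seen, and we stay there forever. Accept from s2.
A 3-state machine:
        0   1  
>  s0   s1  s0 
   s1   s2  s0 
 * s2   s2  s2 
(> = start, * = accepting)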